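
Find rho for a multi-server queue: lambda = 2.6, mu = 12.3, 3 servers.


rho = lambda / (c * mu) = 2.6 / (3 * 12.3) = 0.0705

0.0705


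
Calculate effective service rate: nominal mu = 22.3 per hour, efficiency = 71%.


Effective rate = mu * efficiency = 22.3 * 0.71 = 15.83 per hour

15.83 per hour


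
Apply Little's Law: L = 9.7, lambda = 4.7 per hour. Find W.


W = L / lambda = 9.7 / 4.7 = 2.0638 hours

2.0638 hours


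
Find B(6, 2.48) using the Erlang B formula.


B(N,A) = (A^N/N!) / sum(A^k/k!, k=0..N) with N=6, A=2.48 = 0.0274

0.0274


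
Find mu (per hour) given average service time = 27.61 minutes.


mu = 60 / avg_service_time = 60 / 27.61 = 2.17 per hour

2.17 per hour


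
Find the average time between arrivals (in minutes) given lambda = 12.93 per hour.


Mean interarrival time = 60/lambda = 60/12.93 = 4.64 minutes

4.64 minutes


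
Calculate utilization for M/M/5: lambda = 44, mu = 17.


rho = lambda/(c*mu) = 44/(5*17) = 0.5176

0.5176


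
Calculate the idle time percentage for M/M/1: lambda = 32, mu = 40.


Idle fraction = (1 - rho) * 100 = (1 - 32/40) * 100 = 20.0%

20.0%


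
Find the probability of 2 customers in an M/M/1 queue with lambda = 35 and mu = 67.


rho = 35/67; P(n) = (1-rho)*rho^n = (1-35/67)*(35/67)^2 = 0.1303

0.1303


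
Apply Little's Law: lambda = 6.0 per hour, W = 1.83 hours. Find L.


L = lambda * W = 6.0 * 1.83 = 10.98

10.98


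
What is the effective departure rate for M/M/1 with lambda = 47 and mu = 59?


For a stable queue (lambda < mu), throughput = lambda = 47 per hour

47 per hour


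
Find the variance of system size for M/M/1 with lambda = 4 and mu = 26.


rho = 4/26; Var(N) = rho/(1-rho)^2 = 0.21

0.21


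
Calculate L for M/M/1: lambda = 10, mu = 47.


rho = 10/47; L = rho/(1-rho) = 0.27

0.27


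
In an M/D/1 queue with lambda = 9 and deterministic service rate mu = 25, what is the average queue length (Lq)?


M/D/1: Lq = rho^2 / (2*(1-rho)) where rho = 9/25; Lq = 0.1

0.1


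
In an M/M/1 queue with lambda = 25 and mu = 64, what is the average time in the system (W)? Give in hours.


W = 1/(mu - lambda) = 1/(64 - 25) = 0.0256 hours

0.0256 hours


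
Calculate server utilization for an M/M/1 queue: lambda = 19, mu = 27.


rho = lambda/mu = 19/27 = 0.7037

0.7037


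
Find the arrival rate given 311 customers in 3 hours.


lambda = total arrivals / time = 311 / 3 = 103.67 per hour

103.67 per hour


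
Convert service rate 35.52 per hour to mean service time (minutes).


Mean service time = 60/mu = 60/35.52 = 1.69 minutes

1.69 minutes


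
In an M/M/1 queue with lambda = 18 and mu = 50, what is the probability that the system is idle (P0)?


P0 = 1 - rho = 1 - 18/50 = 0.64

0.64


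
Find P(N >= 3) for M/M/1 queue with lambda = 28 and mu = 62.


P(N >= 3) = rho^3 = (28/62)^3 = 0.0921

0.0921


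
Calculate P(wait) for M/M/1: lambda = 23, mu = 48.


P(wait) = rho = lambda/mu = 23/48 = 0.4792

0.4792


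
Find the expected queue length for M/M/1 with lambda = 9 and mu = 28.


rho = 9/28; Lq = rho^2/(1-rho) = 0.15

0.15


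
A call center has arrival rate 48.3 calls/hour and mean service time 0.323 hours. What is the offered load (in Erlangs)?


Offered load a = lambda * E[S] = 48.3 * 0.323 = 15.6 Erlangs

15.6 Erlangs


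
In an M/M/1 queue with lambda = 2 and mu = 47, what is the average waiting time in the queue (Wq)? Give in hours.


rho = 2/47; Wq = rho/(mu - lambda) = 0.0009 hours

0.0009 hours


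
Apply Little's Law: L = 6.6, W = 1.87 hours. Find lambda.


lambda = L / W = 6.6 / 1.87 = 3.53 per hour

3.53 per hour


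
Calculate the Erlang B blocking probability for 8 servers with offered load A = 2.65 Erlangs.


B(N,A) = (A^N/N!) / sum(A^k/k!, k=0..N) with N=8, A=2.65 = 0.0043

0.0043


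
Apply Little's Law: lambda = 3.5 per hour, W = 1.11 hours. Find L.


L = lambda * W = 3.5 * 1.11 = 3.89

3.89


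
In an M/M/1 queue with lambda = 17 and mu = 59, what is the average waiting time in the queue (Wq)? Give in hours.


rho = 17/59; Wq = rho/(mu - lambda) = 0.0069 hours

0.0069 hours


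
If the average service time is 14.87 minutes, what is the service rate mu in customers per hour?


mu = 60 / avg_service_time = 60 / 14.87 = 4.03 per hour

4.03 per hour


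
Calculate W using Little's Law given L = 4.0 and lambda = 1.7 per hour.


W = L / lambda = 4.0 / 1.7 = 2.3529 hours

2.3529 hours


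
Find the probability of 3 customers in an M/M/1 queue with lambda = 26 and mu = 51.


rho = 26/51; P(n) = (1-rho)*rho^n = (1-26/51)*(26/51)^3 = 0.065

0.065


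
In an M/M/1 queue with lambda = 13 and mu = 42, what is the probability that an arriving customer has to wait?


P(wait) = rho = lambda/mu = 13/42 = 0.3095

0.3095


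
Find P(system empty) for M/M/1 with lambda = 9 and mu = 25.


P0 = 1 - rho = 1 - 9/25 = 0.64

0.64


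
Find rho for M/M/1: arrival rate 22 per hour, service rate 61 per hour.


rho = lambda/mu = 22/61 = 0.3607

0.3607


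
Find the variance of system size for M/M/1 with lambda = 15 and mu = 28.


rho = 15/28; Var(N) = rho/(1-rho)^2 = 2.49

2.49


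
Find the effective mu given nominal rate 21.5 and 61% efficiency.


Effective rate = mu * efficiency = 21.5 * 0.61 = 13.12 per hour

13.12 per hour


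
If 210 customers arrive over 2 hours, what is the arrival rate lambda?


lambda = total arrivals / time = 210 / 2 = 105.0 per hour

105.0 per hour


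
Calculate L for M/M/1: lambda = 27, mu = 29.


rho = 27/29; L = rho/(1-rho) = 13.5

13.5


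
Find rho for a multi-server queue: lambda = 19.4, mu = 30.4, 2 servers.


rho = lambda / (c * mu) = 19.4 / (2 * 30.4) = 0.3191

0.3191


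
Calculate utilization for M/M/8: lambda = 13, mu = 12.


rho = lambda/(c*mu) = 13/(8*12) = 0.1354

0.1354


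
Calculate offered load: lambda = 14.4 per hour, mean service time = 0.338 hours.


Offered load a = lambda * E[S] = 14.4 * 0.338 = 4.87 Erlangs

4.87 Erlangs


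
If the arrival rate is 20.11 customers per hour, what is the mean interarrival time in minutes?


Mean interarrival time = 60/lambda = 60/20.11 = 2.98 minutes

2.98 minutes


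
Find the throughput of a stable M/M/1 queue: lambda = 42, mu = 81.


For a stable queue (lambda < mu), throughput = lambda = 42 per hour

42 per hour


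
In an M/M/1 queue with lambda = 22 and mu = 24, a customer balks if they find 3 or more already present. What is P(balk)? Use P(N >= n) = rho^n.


P(N >= 3) = rho^3 = (22/24)^3 = 0.7703

0.7703


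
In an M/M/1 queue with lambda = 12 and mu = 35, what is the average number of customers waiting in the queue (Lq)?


rho = 12/35; Lq = rho^2/(1-rho) = 0.18

0.18


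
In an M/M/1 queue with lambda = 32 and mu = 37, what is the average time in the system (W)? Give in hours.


W = 1/(mu - lambda) = 1/(37 - 32) = 0.2 hours

0.2 hours


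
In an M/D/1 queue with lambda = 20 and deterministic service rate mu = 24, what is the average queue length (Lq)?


M/D/1: Lq = rho^2 / (2*(1-rho)) where rho = 20/24; Lq = 2.08

2.08


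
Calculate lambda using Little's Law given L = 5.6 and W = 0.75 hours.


lambda = L / W = 5.6 / 0.75 = 7.47 per hour

7.47 per hour


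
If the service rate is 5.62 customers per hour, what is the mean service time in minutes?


Mean service time = 60/mu = 60/5.62 = 10.68 minutes

10.68 minutes


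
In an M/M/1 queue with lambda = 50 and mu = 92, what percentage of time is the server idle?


Idle fraction = (1 - rho) * 100 = (1 - 50/92) * 100 = 45.7%

45.7%


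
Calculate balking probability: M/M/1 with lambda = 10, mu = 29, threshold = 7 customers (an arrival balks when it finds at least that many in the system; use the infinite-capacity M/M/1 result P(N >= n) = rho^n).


P(N >= 7) = rho^7 = (10/29)^7 = 0.0006

0.0006


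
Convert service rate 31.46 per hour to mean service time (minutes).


Mean service time = 60/mu = 60/31.46 = 1.91 minutes

1.91 minutes


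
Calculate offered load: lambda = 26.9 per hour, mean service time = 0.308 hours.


Offered load a = lambda * E[S] = 26.9 * 0.308 = 8.29 Erlangs

8.29 Erlangs


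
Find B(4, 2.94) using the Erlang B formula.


B(N,A) = (A^N/N!) / sum(A^k/k!, k=0..N) with N=4, A=2.94 = 0.1994

0.1994


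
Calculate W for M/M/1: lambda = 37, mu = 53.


W = 1/(mu - lambda) = 1/(53 - 37) = 0.0625 hours

0.0625 hours


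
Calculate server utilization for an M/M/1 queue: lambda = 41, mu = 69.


rho = lambda/mu = 41/69 = 0.5942

0.5942


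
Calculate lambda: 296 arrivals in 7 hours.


lambda = total arrivals / time = 296 / 7 = 42.29 per hour

42.29 per hour


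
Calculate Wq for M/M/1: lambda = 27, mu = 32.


rho = 27/32; Wq = rho/(mu - lambda) = 0.1688 hours

0.1688 hours


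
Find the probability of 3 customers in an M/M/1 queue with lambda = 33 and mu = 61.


rho = 33/61; P(n) = (1-rho)*rho^n = (1-33/61)*(33/61)^3 = 0.0727

0.0727


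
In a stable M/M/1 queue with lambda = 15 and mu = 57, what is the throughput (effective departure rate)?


For a stable queue (lambda < mu), throughput = lambda = 15 per hour

15 per hour


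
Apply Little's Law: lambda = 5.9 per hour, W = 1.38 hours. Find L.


L = lambda * W = 5.9 * 1.38 = 8.14

8.14


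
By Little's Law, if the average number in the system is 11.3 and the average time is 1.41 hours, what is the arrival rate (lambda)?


lambda = L / W = 11.3 / 1.41 = 8.01 per hour

8.01 per hour


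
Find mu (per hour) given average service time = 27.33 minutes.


mu = 60 / avg_service_time = 60 / 27.33 = 2.2 per hour

2.2 per hour


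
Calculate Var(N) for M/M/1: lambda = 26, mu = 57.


rho = 26/57; Var(N) = rho/(1-rho)^2 = 1.54

1.54


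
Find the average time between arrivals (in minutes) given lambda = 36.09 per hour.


Mean interarrival time = 60/lambda = 60/36.09 = 1.66 minutes

1.66 minutes


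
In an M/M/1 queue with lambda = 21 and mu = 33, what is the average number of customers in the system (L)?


rho = 21/33; L = rho/(1-rho) = 1.75

1.75


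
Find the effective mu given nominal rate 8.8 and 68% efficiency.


Effective rate = mu * efficiency = 8.8 * 0.68 = 5.98 per hour

5.98 per hour


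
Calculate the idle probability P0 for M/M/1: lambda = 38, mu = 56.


P0 = 1 - rho = 1 - 38/56 = 0.3214

0.3214


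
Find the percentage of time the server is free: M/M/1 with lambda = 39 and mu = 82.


Idle fraction = (1 - rho) * 100 = (1 - 39/82) * 100 = 52.4%

52.4%


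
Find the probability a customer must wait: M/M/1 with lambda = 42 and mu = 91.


P(wait) = rho = lambda/mu = 42/91 = 0.4615

0.4615


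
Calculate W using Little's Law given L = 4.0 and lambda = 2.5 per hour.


W = L / lambda = 4.0 / 2.5 = 1.6 hours

1.6 hours


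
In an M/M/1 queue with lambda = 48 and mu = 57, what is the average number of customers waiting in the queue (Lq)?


rho = 48/57; Lq = rho^2/(1-rho) = 4.49

4.49


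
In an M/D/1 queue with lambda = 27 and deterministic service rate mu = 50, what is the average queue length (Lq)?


M/D/1: Lq = rho^2 / (2*(1-rho)) where rho = 27/50; Lq = 0.32

0.32


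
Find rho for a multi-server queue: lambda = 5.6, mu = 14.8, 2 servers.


rho = lambda / (c * mu) = 5.6 / (2 * 14.8) = 0.1892

0.1892


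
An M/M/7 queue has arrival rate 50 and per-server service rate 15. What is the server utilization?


rho = lambda/(c*mu) = 50/(7*15) = 0.4762

0.4762


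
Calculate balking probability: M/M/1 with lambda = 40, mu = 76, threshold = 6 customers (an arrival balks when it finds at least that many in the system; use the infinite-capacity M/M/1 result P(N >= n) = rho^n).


P(N >= 6) = rho^6 = (40/76)^6 = 0.0213

0.0213


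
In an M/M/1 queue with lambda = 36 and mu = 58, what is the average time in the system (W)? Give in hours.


W = 1/(mu - lambda) = 1/(58 - 36) = 0.0455 hours

0.0455 hours


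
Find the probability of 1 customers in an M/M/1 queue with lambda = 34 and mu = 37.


rho = 34/37; P(n) = (1-rho)*rho^n = (1-34/37)*(34/37)^1 = 0.0745

0.0745


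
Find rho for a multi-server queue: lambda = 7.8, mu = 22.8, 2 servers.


rho = lambda / (c * mu) = 7.8 / (2 * 22.8) = 0.1711

0.1711


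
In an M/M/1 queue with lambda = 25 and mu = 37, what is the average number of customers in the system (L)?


rho = 25/37; L = rho/(1-rho) = 2.08

2.08


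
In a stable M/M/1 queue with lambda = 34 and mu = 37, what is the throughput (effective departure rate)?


For a stable queue (lambda < mu), throughput = lambda = 34 per hour

34 per hour


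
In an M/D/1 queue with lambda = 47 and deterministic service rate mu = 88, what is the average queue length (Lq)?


M/D/1: Lq = rho^2 / (2*(1-rho)) where rho = 47/88; Lq = 0.31

0.31


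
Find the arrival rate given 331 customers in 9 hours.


lambda = total arrivals / time = 331 / 9 = 36.78 per hour

36.78 per hour


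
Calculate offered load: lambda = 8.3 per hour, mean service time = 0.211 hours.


Offered load a = lambda * E[S] = 8.3 * 0.211 = 1.75 Erlangs

1.75 Erlangs


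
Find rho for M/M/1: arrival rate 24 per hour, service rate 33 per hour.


rho = lambda/mu = 24/33 = 0.7273

0.7273


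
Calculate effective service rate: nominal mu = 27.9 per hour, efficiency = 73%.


Effective rate = mu * efficiency = 27.9 * 0.73 = 20.37 per hour

20.37 per hour


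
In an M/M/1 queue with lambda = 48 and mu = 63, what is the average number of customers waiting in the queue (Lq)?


rho = 48/63; Lq = rho^2/(1-rho) = 2.44

2.44


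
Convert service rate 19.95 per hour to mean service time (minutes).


Mean service time = 60/mu = 60/19.95 = 3.01 minutes

3.01 minutes


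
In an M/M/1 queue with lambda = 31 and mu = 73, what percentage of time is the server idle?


Idle fraction = (1 - rho) * 100 = (1 - 31/73) * 100 = 57.5%

57.5%


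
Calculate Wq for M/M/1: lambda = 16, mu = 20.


rho = 16/20; Wq = rho/(mu - lambda) = 0.2 hours

0.2 hours


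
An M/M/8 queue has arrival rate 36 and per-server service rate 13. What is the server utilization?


rho = lambda/(c*mu) = 36/(8*13) = 0.3462

0.3462


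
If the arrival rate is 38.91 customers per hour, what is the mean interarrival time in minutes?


Mean interarrival time = 60/lambda = 60/38.91 = 1.54 minutes

1.54 minutes


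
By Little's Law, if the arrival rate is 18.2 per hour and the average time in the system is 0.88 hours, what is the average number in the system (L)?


L = lambda * W = 18.2 * 0.88 = 16.02

16.02


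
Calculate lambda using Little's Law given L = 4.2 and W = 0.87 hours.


lambda = L / W = 4.2 / 0.87 = 4.83 per hour

4.83 per hour


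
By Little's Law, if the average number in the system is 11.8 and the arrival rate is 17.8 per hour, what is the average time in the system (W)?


W = L / lambda = 11.8 / 17.8 = 0.6629 hours

0.6629 hours


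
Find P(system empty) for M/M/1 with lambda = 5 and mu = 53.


P0 = 1 - rho = 1 - 5/53 = 0.9057

0.9057


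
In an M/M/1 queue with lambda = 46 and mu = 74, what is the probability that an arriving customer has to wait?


P(wait) = rho = lambda/mu = 46/74 = 0.6216

0.6216


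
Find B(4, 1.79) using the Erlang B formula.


B(N,A) = (A^N/N!) / sum(A^k/k!, k=0..N) with N=4, A=1.79 = 0.0741

0.0741


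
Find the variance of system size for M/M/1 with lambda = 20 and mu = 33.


rho = 20/33; Var(N) = rho/(1-rho)^2 = 3.91

3.91


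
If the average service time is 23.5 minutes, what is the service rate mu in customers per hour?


mu = 60 / avg_service_time = 60 / 23.5 = 2.55 per hour

2.55 per hour


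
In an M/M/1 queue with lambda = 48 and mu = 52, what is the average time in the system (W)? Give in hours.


W = 1/(mu - lambda) = 1/(52 - 48) = 0.25 hours

0.25 hours


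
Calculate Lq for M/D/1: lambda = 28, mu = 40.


M/D/1: Lq = rho^2 / (2*(1-rho)) where rho = 28/40; Lq = 0.82

0.82


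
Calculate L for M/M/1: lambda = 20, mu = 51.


rho = 20/51; L = rho/(1-rho) = 0.65

0.65


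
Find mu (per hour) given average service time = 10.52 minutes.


mu = 60 / avg_service_time = 60 / 10.52 = 5.7 per hour

5.7 per hour


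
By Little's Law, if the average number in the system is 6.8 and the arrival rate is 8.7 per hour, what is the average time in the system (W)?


W = L / lambda = 6.8 / 8.7 = 0.7816 hours

0.7816 hours


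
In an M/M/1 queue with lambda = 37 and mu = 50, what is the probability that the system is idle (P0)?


P0 = 1 - rho = 1 - 37/50 = 0.26

0.26


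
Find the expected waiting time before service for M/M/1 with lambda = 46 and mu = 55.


rho = 46/55; Wq = rho/(mu - lambda) = 0.0929 hours

0.0929 hours


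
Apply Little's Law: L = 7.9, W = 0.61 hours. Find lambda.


lambda = L / W = 7.9 / 0.61 = 12.95 per hour

12.95 per hour


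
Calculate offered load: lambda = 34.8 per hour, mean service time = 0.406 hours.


Offered load a = lambda * E[S] = 34.8 * 0.406 = 14.13 Erlangs

14.13 Erlangs


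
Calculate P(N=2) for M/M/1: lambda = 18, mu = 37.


rho = 18/37; P(n) = (1-rho)*rho^n = (1-18/37)*(18/37)^2 = 0.1215

0.1215


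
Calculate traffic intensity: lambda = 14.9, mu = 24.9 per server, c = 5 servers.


rho = lambda / (c * mu) = 14.9 / (5 * 24.9) = 0.1197

0.1197


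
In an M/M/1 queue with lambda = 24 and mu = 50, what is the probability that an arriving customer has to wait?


P(wait) = rho = lambda/mu = 24/50 = 0.48

0.48


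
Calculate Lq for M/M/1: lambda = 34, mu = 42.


rho = 34/42; Lq = rho^2/(1-rho) = 3.44

3.44


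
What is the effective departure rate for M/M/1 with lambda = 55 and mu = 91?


For a stable queue (lambda < mu), throughput = lambda = 55 per hour

55 per hour


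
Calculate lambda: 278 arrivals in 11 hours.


lambda = total arrivals / time = 278 / 11 = 25.27 per hour

25.27 per hour


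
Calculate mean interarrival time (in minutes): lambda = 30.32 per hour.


Mean interarrival time = 60/lambda = 60/30.32 = 1.98 minutes

1.98 minutes


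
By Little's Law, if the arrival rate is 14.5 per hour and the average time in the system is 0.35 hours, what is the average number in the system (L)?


L = lambda * W = 14.5 * 0.35 = 5.08

5.08


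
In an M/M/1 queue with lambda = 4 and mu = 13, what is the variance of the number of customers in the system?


rho = 4/13; Var(N) = rho/(1-rho)^2 = 0.64

0.64


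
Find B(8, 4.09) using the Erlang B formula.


B(N,A) = (A^N/N!) / sum(A^k/k!, k=0..N) with N=8, A=4.09 = 0.0333

0.0333


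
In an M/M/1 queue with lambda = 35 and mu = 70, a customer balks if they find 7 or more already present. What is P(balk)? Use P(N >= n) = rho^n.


P(N >= 7) = rho^7 = (35/70)^7 = 0.0078

0.0078


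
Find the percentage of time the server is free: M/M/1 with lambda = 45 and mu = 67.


Idle fraction = (1 - rho) * 100 = (1 - 45/67) * 100 = 32.8%

32.8%


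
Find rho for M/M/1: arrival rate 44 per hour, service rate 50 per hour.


rho = lambda/mu = 44/50 = 0.88

0.88


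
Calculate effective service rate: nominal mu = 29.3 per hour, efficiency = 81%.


Effective rate = mu * efficiency = 29.3 * 0.81 = 23.73 per hour

23.73 per hour


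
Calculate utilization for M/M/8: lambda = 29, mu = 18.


rho = lambda/(c*mu) = 29/(8*18) = 0.2014

0.2014


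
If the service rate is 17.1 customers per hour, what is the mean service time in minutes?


Mean service time = 60/mu = 60/17.1 = 3.51 minutes

3.51 minutes


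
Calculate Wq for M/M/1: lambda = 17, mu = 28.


rho = 17/28; Wq = rho/(mu - lambda) = 0.0552 hours

0.0552 hours


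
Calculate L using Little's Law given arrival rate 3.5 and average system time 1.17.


L = lambda * W = 3.5 * 1.17 = 4.1

4.1


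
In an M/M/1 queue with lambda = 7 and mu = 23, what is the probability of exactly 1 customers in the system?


rho = 7/23; P(n) = (1-rho)*rho^n = (1-7/23)*(7/23)^1 = 0.2117

0.2117


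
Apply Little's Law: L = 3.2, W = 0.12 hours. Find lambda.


lambda = L / W = 3.2 / 0.12 = 26.67 per hour

26.67 per hour


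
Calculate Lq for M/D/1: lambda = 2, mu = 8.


M/D/1: Lq = rho^2 / (2*(1-rho)) where rho = 2/8; Lq = 0.04

0.04


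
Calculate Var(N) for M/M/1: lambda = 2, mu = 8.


rho = 2/8; Var(N) = rho/(1-rho)^2 = 0.44

0.44


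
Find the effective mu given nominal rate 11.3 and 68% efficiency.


Effective rate = mu * efficiency = 11.3 * 0.68 = 7.68 per hour

7.68 per hour


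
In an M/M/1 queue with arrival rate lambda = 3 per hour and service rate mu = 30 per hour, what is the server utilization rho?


rho = lambda/mu = 3/30 = 0.1

0.1


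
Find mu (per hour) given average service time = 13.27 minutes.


mu = 60 / avg_service_time = 60 / 13.27 = 4.52 per hour

4.52 per hour


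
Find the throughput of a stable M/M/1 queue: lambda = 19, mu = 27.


For a stable queue (lambda < mu), throughput = lambda = 19 per hour

19 per hour


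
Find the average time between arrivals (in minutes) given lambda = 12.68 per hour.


Mean interarrival time = 60/lambda = 60/12.68 = 4.73 minutes

4.73 minutes


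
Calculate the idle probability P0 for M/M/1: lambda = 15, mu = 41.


P0 = 1 - rho = 1 - 15/41 = 0.6341

0.6341


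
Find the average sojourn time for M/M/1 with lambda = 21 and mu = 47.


W = 1/(mu - lambda) = 1/(47 - 21) = 0.0385 hours

0.0385 hours


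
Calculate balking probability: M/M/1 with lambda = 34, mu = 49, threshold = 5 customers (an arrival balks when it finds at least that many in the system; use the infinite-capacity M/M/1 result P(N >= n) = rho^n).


P(N >= 5) = rho^5 = (34/49)^5 = 0.1608

0.1608


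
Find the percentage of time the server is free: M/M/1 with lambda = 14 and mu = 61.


Idle fraction = (1 - rho) * 100 = (1 - 14/61) * 100 = 77.0%

77.0%


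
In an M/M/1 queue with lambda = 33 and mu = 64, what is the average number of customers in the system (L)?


rho = 33/64; L = rho/(1-rho) = 1.06

1.06


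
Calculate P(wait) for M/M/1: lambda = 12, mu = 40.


P(wait) = rho = lambda/mu = 12/40 = 0.3

0.3


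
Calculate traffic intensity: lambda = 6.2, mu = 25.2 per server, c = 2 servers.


rho = lambda / (c * mu) = 6.2 / (2 * 25.2) = 0.123

0.123


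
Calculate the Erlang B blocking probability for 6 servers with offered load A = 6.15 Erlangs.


B(N,A) = (A^N/N!) / sum(A^k/k!, k=0..N) with N=6, A=6.15 = 0.2754

0.2754


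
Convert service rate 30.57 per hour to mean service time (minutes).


Mean service time = 60/mu = 60/30.57 = 1.96 minutes

1.96 minutes


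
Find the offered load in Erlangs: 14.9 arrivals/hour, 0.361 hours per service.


Offered load a = lambda * E[S] = 14.9 * 0.361 = 5.38 Erlangs

5.38 Erlangs


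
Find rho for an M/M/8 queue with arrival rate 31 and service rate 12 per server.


rho = lambda/(c*mu) = 31/(8*12) = 0.3229

0.3229


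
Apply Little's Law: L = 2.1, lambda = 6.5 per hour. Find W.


W = L / lambda = 2.1 / 6.5 = 0.3231 hours

0.3231 hours


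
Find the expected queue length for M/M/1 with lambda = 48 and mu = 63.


rho = 48/63; Lq = rho^2/(1-rho) = 2.44

2.44


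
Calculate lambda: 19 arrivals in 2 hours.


lambda = total arrivals / time = 19 / 2 = 9.5 per hour

9.5 per hour


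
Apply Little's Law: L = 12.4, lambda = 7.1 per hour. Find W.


W = L / lambda = 12.4 / 7.1 = 1.7465 hours

1.7465 hours


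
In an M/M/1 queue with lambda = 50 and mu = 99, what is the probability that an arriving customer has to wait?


P(wait) = rho = lambda/mu = 50/99 = 0.5051

0.5051


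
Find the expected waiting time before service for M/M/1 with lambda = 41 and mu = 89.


rho = 41/89; Wq = rho/(mu - lambda) = 0.0096 hours

0.0096 hours


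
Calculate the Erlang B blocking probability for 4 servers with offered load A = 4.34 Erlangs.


B(N,A) = (A^N/N!) / sum(A^k/k!, k=0..N) with N=4, A=4.34 = 0.3425

0.3425


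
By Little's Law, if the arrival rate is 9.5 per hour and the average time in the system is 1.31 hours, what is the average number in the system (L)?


L = lambda * W = 9.5 * 1.31 = 12.45

12.45


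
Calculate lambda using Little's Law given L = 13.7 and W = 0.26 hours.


lambda = L / W = 13.7 / 0.26 = 52.69 per hour

52.69 per hour


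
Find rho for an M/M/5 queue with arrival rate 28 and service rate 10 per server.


rho = lambda/(c*mu) = 28/(5*10) = 0.56

0.56


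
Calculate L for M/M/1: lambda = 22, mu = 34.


rho = 22/34; L = rho/(1-rho) = 1.83

1.83


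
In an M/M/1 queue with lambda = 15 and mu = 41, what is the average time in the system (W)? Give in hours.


W = 1/(mu - lambda) = 1/(41 - 15) = 0.0385 hours

0.0385 hours


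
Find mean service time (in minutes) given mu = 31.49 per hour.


Mean service time = 60/mu = 60/31.49 = 1.91 minutes

1.91 minutes


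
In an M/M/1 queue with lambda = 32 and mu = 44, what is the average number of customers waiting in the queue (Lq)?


rho = 32/44; Lq = rho^2/(1-rho) = 1.94

1.94


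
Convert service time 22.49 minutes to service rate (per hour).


mu = 60 / avg_service_time = 60 / 22.49 = 2.67 per hour

2.67 per hour


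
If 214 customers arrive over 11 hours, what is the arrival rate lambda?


lambda = total arrivals / time = 214 / 11 = 19.45 per hour

19.45 per hour


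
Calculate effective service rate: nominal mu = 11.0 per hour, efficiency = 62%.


Effective rate = mu * efficiency = 11.0 * 0.62 = 6.82 per hour

6.82 per hour


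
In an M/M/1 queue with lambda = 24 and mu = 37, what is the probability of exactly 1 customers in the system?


rho = 24/37; P(n) = (1-rho)*rho^n = (1-24/37)*(24/37)^1 = 0.2279

0.2279


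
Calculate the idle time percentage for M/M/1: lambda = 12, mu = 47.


Idle fraction = (1 - rho) * 100 = (1 - 12/47) * 100 = 74.5%

74.5%


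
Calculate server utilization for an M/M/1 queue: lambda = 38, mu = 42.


rho = lambda/mu = 38/42 = 0.9048

0.9048


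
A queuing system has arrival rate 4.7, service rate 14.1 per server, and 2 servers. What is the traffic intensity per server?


rho = lambda / (c * mu) = 4.7 / (2 * 14.1) = 0.1667

0.1667


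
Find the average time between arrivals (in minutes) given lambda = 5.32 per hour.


Mean interarrival time = 60/lambda = 60/5.32 = 11.28 minutes

11.28 minutes


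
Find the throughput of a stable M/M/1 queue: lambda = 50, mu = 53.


For a stable queue (lambda < mu), throughput = lambda = 50 per hour

50 per hour


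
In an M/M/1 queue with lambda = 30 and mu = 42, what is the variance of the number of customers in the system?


rho = 30/42; Var(N) = rho/(1-rho)^2 = 8.75

8.75


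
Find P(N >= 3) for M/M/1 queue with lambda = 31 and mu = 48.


P(N >= 3) = rho^3 = (31/48)^3 = 0.2694

0.2694


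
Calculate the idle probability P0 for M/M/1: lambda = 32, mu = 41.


P0 = 1 - rho = 1 - 32/41 = 0.2195

0.2195


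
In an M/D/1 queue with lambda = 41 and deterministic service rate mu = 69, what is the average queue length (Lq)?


M/D/1: Lq = rho^2 / (2*(1-rho)) where rho = 41/69; Lq = 0.44

0.44


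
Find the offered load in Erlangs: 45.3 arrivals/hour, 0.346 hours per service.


Offered load a = lambda * E[S] = 45.3 * 0.346 = 15.67 Erlangs

15.67 Erlangs


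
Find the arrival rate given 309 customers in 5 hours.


lambda = total arrivals / time = 309 / 5 = 61.8 per hour

61.8 per hour


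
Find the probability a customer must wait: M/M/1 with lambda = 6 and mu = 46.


P(wait) = rho = lambda/mu = 6/46 = 0.1304

0.1304


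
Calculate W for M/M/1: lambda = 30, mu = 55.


W = 1/(mu - lambda) = 1/(55 - 30) = 0.04 hours

0.04 hours


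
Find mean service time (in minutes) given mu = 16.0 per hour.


Mean service time = 60/mu = 60/16.0 = 3.75 minutes

3.75 minutes


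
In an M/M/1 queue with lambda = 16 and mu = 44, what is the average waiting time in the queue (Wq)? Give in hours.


rho = 16/44; Wq = rho/(mu - lambda) = 0.013 hours

0.013 hours


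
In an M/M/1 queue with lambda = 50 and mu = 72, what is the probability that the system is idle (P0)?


P0 = 1 - rho = 1 - 50/72 = 0.3056

0.3056


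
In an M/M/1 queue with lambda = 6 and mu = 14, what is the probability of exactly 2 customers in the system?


rho = 6/14; P(n) = (1-rho)*rho^n = (1-6/14)*(6/14)^2 = 0.105

0.105


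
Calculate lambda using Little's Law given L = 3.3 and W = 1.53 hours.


lambda = L / W = 3.3 / 1.53 = 2.16 per hour

2.16 per hour


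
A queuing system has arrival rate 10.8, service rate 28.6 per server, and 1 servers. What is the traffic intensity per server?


rho = lambda / (c * mu) = 10.8 / (1 * 28.6) = 0.3776

0.3776


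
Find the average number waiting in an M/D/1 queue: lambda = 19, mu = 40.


M/D/1: Lq = rho^2 / (2*(1-rho)) where rho = 19/40; Lq = 0.21

0.21


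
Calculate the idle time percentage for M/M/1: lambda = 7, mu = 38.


Idle fraction = (1 - rho) * 100 = (1 - 7/38) * 100 = 81.6%

81.6%


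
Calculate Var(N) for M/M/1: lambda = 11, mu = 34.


rho = 11/34; Var(N) = rho/(1-rho)^2 = 0.71

0.71


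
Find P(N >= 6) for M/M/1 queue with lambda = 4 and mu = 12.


P(N >= 6) = rho^6 = (4/12)^6 = 0.0014

0.0014


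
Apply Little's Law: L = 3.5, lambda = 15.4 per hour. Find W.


W = L / lambda = 3.5 / 15.4 = 0.2273 hours

0.2273 hours


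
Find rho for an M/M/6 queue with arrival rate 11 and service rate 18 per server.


rho = lambda/(c*mu) = 11/(6*18) = 0.1019

0.1019


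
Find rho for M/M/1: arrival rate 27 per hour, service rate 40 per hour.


rho = lambda/mu = 27/40 = 0.675

0.675


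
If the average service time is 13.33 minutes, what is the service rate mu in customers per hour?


mu = 60 / avg_service_time = 60 / 13.33 = 4.5 per hour

4.5 per hour


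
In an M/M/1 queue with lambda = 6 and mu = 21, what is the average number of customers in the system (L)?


rho = 6/21; L = rho/(1-rho) = 0.4

0.4


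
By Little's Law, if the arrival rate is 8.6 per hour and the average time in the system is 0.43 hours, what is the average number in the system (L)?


L = lambda * W = 8.6 * 0.43 = 3.7

3.7


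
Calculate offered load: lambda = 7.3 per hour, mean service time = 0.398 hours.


Offered load a = lambda * E[S] = 7.3 * 0.398 = 2.91 Erlangs

2.91 Erlangs


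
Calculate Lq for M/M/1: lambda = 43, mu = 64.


rho = 43/64; Lq = rho^2/(1-rho) = 1.38

1.38


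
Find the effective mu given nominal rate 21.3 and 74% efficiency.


Effective rate = mu * efficiency = 21.3 * 0.74 = 15.76 per hour

15.76 per hour


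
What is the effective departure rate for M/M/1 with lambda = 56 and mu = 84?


For a stable queue (lambda < mu), throughput = lambda = 56 per hour

56 per hour


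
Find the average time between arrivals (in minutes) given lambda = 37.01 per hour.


Mean interarrival time = 60/lambda = 60/37.01 = 1.62 minutes

1.62 minutes


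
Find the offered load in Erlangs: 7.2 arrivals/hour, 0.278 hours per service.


Offered load a = lambda * E[S] = 7.2 * 0.278 = 2.0 Erlangs

2.0 Erlangs


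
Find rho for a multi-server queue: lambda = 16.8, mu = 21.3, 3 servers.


rho = lambda / (c * mu) = 16.8 / (3 * 21.3) = 0.2629

0.2629


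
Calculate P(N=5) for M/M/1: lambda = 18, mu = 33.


rho = 18/33; P(n) = (1-rho)*rho^n = (1-18/33)*(18/33)^5 = 0.0219

0.0219


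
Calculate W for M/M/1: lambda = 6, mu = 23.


W = 1/(mu - lambda) = 1/(23 - 6) = 0.0588 hours

0.0588 hours


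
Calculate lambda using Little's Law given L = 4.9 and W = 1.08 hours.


lambda = L / W = 4.9 / 1.08 = 4.54 per hour

4.54 per hour


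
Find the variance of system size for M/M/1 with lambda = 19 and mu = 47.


rho = 19/47; Var(N) = rho/(1-rho)^2 = 1.14

1.14


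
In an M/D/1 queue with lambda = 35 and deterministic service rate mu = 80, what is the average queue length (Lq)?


M/D/1: Lq = rho^2 / (2*(1-rho)) where rho = 35/80; Lq = 0.17

0.17


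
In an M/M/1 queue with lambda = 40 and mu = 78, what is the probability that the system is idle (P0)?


P0 = 1 - rho = 1 - 40/78 = 0.4872

0.4872


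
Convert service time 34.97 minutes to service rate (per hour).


mu = 60 / avg_service_time = 60 / 34.97 = 1.72 per hour

1.72 per hour


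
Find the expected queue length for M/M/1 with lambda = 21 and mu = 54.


rho = 21/54; Lq = rho^2/(1-rho) = 0.25

0.25


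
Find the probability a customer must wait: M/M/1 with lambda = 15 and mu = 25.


P(wait) = rho = lambda/mu = 15/25 = 0.6

0.6


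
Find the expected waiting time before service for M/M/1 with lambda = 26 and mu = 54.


rho = 26/54; Wq = rho/(mu - lambda) = 0.0172 hours

0.0172 hours


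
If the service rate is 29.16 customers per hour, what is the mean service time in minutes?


Mean service time = 60/mu = 60/29.16 = 2.06 minutes

2.06 minutes


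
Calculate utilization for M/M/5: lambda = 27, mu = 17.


rho = lambda/(c*mu) = 27/(5*17) = 0.3176

0.3176


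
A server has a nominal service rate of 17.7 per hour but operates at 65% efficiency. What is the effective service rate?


Effective rate = mu * efficiency = 17.7 * 0.65 = 11.51 per hour

11.51 per hour


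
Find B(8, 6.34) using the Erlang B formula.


B(N,A) = (A^N/N!) / sum(A^k/k!, k=0..N) with N=8, A=6.34 = 0.141

0.141


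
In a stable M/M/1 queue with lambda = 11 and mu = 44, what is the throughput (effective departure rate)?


For a stable queue (lambda < mu), throughput = lambda = 11 per hour

11 per hour


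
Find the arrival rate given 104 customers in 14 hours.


lambda = total arrivals / time = 104 / 14 = 7.43 per hour

7.43 per hour


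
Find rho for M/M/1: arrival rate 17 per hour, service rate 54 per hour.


rho = lambda/mu = 17/54 = 0.3148

0.3148


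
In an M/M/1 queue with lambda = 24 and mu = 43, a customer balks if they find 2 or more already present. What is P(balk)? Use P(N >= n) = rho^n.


P(N >= 2) = rho^2 = (24/43)^2 = 0.3115

0.3115


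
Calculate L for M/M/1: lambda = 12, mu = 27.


rho = 12/27; L = rho/(1-rho) = 0.8

0.8


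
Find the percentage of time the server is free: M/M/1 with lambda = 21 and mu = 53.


Idle fraction = (1 - rho) * 100 = (1 - 21/53) * 100 = 60.4%

60.4%


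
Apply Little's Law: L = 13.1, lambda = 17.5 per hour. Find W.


W = L / lambda = 13.1 / 17.5 = 0.7486 hours

0.7486 hours


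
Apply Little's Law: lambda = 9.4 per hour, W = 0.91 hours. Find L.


L = lambda * W = 9.4 * 0.91 = 8.55

8.55


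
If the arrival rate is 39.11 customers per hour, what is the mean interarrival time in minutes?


Mean interarrival time = 60/lambda = 60/39.11 = 1.53 minutes

1.53 minutes


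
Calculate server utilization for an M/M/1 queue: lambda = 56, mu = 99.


rho = lambda/mu = 56/99 = 0.5657

0.5657


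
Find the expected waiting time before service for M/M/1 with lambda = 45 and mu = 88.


rho = 45/88; Wq = rho/(mu - lambda) = 0.0119 hours

0.0119 hours


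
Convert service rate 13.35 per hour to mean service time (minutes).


Mean service time = 60/mu = 60/13.35 = 4.49 minutes

4.49 minutes


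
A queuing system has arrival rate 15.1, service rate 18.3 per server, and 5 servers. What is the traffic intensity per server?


rho = lambda / (c * mu) = 15.1 / (5 * 18.3) = 0.165

0.165


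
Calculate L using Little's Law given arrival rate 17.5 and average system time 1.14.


L = lambda * W = 17.5 * 1.14 = 19.95

19.95


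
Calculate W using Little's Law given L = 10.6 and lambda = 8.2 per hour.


W = L / lambda = 10.6 / 8.2 = 1.2927 hours

1.2927 hours


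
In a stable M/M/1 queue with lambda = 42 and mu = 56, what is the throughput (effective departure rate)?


For a stable queue (lambda < mu), throughput = lambda = 42 per hour

42 per hour


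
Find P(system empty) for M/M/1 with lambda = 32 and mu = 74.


P0 = 1 - rho = 1 - 32/74 = 0.5676

0.5676


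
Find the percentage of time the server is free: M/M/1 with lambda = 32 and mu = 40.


Idle fraction = (1 - rho) * 100 = (1 - 32/40) * 100 = 20.0%

20.0%


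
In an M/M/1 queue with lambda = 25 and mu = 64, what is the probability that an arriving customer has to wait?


P(wait) = rho = lambda/mu = 25/64 = 0.3906

0.3906


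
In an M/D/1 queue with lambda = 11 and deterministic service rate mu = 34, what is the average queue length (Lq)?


M/D/1: Lq = rho^2 / (2*(1-rho)) where rho = 11/34; Lq = 0.08

0.08


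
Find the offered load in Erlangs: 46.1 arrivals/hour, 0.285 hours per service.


Offered load a = lambda * E[S] = 46.1 * 0.285 = 13.14 Erlangs

13.14 Erlangs


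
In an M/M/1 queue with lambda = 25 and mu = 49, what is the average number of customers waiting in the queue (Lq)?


rho = 25/49; Lq = rho^2/(1-rho) = 0.53

0.53


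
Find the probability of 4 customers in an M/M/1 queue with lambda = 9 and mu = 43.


rho = 9/43; P(n) = (1-rho)*rho^n = (1-9/43)*(9/43)^4 = 0.0015

0.0015


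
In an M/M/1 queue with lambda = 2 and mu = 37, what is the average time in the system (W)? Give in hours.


W = 1/(mu - lambda) = 1/(37 - 2) = 0.0286 hours

0.0286 hours


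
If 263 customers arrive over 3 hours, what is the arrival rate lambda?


lambda = total arrivals / time = 263 / 3 = 87.67 per hour

87.67 per hour


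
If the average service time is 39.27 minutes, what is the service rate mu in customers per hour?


mu = 60 / avg_service_time = 60 / 39.27 = 1.53 per hour

1.53 per hour


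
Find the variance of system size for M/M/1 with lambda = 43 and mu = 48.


rho = 43/48; Var(N) = rho/(1-rho)^2 = 82.56

82.56


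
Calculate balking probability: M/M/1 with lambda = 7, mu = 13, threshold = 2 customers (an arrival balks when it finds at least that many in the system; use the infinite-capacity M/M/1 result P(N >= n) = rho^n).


P(N >= 2) = rho^2 = (7/13)^2 = 0.2899

0.2899


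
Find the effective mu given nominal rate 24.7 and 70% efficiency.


Effective rate = mu * efficiency = 24.7 * 0.7 = 17.29 per hour

17.29 per hour


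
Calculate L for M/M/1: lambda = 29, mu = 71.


rho = 29/71; L = rho/(1-rho) = 0.69

0.69


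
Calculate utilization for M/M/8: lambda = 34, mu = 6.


rho = lambda/(c*mu) = 34/(8*6) = 0.7083

0.7083


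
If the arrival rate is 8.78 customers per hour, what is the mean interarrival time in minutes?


Mean interarrival time = 60/lambda = 60/8.78 = 6.83 minutes

6.83 minutes


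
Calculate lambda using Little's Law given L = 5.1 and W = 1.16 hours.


lambda = L / W = 5.1 / 1.16 = 4.4 per hour

4.4 per hour


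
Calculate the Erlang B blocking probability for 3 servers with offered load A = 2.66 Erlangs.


B(N,A) = (A^N/N!) / sum(A^k/k!, k=0..N) with N=3, A=2.66 = 0.3035

0.3035


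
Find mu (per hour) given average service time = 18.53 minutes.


mu = 60 / avg_service_time = 60 / 18.53 = 3.24 per hour

3.24 per hour


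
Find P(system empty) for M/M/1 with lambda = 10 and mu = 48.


P0 = 1 - rho = 1 - 10/48 = 0.7917

0.7917


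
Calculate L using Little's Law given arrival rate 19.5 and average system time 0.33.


L = lambda * W = 19.5 * 0.33 = 6.44

6.44
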